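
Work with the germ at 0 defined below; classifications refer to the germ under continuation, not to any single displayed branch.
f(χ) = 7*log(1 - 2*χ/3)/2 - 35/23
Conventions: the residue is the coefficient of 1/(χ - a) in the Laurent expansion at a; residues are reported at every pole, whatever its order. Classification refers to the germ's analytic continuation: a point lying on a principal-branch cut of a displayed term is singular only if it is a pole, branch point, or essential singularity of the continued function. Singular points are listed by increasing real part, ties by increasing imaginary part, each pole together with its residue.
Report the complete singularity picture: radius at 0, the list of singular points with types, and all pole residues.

Branch term (7/2)*log(1 - χ/(3/2)): its argument vanishes at χ = 3/2, a logarithmic branch point, modulus 3/2.
The radius of convergence is the smallest modulus among the singular points: 3/2.

Radius of convergence at 0: 3/2.
At 3/2: a logarithmic branch point.


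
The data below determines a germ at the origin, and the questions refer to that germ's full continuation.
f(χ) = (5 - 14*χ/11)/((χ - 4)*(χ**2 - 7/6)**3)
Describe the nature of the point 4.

The denominator factor χ - 4 vanishes at 4 and appears to the power 1; the numerator there equals -1/11, nonzero, and no other factor vanishes.
Hence a pole whose order is the multiplicity, 1.

The point is a pole of order 1.


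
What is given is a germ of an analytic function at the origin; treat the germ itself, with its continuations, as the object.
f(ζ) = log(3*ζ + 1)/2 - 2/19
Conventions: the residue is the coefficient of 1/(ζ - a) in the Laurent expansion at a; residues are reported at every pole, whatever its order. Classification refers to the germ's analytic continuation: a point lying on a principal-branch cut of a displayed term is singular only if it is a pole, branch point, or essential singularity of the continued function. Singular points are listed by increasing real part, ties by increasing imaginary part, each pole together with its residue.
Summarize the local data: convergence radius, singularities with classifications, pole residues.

Branch term (1/2)*log(1 - ζ/(-1/3)): its argument vanishes at ζ = -1/3, a logarithmic branch point, modulus 1/3.
The radius of convergence is the smallest modulus among the singular points: 1/3.

Radius of convergence at 0: 1/3.
At -1/3: a logarithmic branch point.


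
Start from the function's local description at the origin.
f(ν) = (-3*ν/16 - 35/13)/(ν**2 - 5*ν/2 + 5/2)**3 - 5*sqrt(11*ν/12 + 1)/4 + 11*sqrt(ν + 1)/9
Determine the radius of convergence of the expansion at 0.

The radius of convergence is 1.

Denominator factor (ν**2 - 5*ν/2 + 5/2)^3: discriminant -15/4, complex-conjugate roots (5/4) + ((1/4)*sqrt(15))*i and (5/4) - ((1/4)*sqrt(15))*i; poles of order 3, moduli (1/2)*sqrt(10) and (1/2)*sqrt(10).
Branch term (11/9)*sqrt(1 - ν/(-1)): its argument vanishes at ν = -1, a square-root branch point, modulus 1.
Branch term (-5/4)*sqrt(1 - ν/(-12/11)): its argument vanishes at ν = -12/11, a square-root branch point, modulus 12/11.
The radius of convergence is the smallest modulus among the singular points: 1.


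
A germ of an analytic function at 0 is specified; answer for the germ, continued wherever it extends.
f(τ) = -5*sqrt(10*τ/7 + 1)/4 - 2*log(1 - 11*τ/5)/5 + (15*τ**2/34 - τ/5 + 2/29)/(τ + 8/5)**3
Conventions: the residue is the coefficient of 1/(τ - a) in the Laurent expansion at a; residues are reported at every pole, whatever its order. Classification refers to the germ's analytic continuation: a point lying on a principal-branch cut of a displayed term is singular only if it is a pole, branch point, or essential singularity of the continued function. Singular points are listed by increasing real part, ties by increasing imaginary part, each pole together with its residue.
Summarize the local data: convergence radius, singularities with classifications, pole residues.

Radius of convergence at 0: 5/11.
At -8/5: a pole of order 3; residue 15/34.
At -7/10: an algebraic (square-root) branch point.
At 5/11: a logarithmic branch point.

Denominator factor (τ + 8/5)^3: pole of order 3 at -8/5, modulus 8/5.
Branch term (-2/5)*log(1 - τ/(5/11)): its argument vanishes at τ = 5/11, a logarithmic branch point, modulus 5/11.
Branch term (-5/4)*sqrt(1 - τ/(-7/10)): its argument vanishes at τ = -7/10, a square-root branch point, modulus 7/10.
The radius of convergence is the smallest modulus among the singular points: 5/11.
The branch terms are analytic at -8/5 and contribute nothing to the residue; only the rational part matters.
At the order-3 pole -8/5 set g(τ) = (τ - (-8/5))^3*(rational part) = 15*τ**2/34 - τ/5 + 2/29.
Order-3 pole: residue = g''(a)/2; g''(-8/5) = 15/17, so the residue is 15/34.
List the singular points by increasing real part (a conjugate pair: the negative imaginary part first).


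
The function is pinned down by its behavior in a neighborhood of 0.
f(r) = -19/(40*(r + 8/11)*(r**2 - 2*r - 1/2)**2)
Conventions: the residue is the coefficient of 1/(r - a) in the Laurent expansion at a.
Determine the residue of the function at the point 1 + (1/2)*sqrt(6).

The factor r**2 - 2*r - 1/2 splits as (r - a)(r - a') with a = 1 + (1/2)*sqrt(6), a' = 1 - (1/2)*sqrt(6). At the order-2 pole a set g(r) = (r - a)^2*f(r) = [-19/(40*(r + 8/11))] / (r - a')^2.
Order-2 pole: residue = g'(a); g'(1 + (1/2)*sqrt(6)) = 278179/2577620 - (1457357/46397160)*sqrt(6), so the residue is 278179/2577620 - (1457357/46397160)*sqrt(6).

The residue is 278179/2577620 - (1457357/46397160)*sqrt(6).


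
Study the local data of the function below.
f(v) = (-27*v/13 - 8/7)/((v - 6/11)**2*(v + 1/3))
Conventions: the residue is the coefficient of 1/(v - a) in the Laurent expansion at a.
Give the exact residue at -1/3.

At the order-1 pole -1/3 set g(v) = (v - (-1/3))*f(v) = (-27*v/13 - 8/7)/(v - 6/11)**2.
Simple pole: residue = g(a) at a = -1/3, which is -44649/76531.

The residue is -44649/76531.


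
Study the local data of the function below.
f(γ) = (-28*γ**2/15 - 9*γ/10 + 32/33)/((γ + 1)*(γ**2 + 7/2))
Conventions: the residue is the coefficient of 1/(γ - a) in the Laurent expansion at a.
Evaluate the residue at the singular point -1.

The residue is 1/1485.

At the order-1 pole -1 set g(γ) = (γ - (-1))*f(γ) = (-28*γ**2/15 - 9*γ/10 + 32/33)/(γ**2 + 7/2).
Simple pole: residue = g(a) at a = -1, which is 1/1485.


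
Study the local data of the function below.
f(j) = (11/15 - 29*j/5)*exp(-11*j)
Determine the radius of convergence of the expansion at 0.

The radius of convergence is infinite.

The factor exp(-11*j) is entire and contributes no finite singular point.
The polynomial part has no poles.
No finite singular points: the Taylor series at 0 converges everywhere.


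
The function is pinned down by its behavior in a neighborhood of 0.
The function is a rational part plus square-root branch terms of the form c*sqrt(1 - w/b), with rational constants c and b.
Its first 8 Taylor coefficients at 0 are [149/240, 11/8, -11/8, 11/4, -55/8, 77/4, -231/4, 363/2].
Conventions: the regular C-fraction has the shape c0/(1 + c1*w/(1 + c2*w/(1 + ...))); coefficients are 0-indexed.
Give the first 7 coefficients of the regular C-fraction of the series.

The regular C-fraction coefficients are [149/240, -330/149, 479/149, 149/479, 809/479, 479/809, 1139/809].

Taylor coefficients (read off): a_0 = 149/240, a_1 = 11/8, a_2 = -11/8, a_3 = 11/4, a_4 = -55/8, a_5 = 77/4, a_6 = -231/4.
c0 = a_0 = 149/240. Peel one level at a time: if S = 1 + c*w/S' with S'(0) = 1, then c is the w-coefficient of S and S' = c*w/(S - 1).
S_1 = c0/f = 1 + (-330/149)*w + (158070/22201)*w^2 + ...; c1 = -330/149.
S_2 = c1*w/(S_1 - 1) = 1 + (479/149)*w + (-1)*w^2 + ...; c2 = 479/149.
S_3 = c2*w/(S_2 - 1) = 1 + (149/479)*w + (-120541/229441)*w^2 + ...; c3 = 149/479.
S_4 = c3*w/(S_3 - 1) = 1 + (809/479)*w + (-1)*w^2 + ...; c4 = 809/479.
S_5 = c4*w/(S_4 - 1) = 1 + (479/809)*w + (-545581/654481)*w^2 + ...; c5 = 479/809.
S_6 = c5*w/(S_5 - 1) = 1 + (1139/809)*w + ...; c6 = 1139/809.


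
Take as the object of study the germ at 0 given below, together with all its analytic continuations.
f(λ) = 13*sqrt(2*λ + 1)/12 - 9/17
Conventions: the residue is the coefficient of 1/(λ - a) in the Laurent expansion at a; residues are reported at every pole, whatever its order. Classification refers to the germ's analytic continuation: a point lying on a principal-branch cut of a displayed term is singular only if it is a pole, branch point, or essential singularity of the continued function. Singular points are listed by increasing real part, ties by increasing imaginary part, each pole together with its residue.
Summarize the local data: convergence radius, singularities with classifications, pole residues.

Radius of convergence at 0: 1/2.
At -1/2: an algebraic (square-root) branch point.

Branch term (13/12)*sqrt(1 - λ/(-1/2)): its argument vanishes at λ = -1/2, a square-root branch point, modulus 1/2.
The radius of convergence is the smallest modulus among the singular points: 1/2.


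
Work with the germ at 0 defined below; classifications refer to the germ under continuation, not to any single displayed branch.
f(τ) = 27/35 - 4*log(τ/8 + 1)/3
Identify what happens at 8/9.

The point is a regular point.

There is no denominator, hence no pole anywhere.
Branch term log(1 - τ/(-8)): argument at 8/9 is 10/9, nonzero, so 8/9 is not its branch point (a point on a principal cut is still regular for the continued germ).
So the germ continues analytically to 8/9.


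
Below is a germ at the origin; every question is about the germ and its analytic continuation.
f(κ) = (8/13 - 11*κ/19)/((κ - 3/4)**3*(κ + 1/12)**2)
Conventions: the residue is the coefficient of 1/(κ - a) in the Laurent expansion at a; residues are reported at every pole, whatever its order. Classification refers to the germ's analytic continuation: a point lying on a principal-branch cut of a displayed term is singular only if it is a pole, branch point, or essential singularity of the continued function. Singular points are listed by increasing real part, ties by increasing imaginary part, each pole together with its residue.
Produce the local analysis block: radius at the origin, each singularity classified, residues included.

Radius of convergence at 0: 1/12.
At -1/12: a pole of order 2; residue -482868/154375.
At 3/4: a pole of order 3; residue 482868/154375.

Denominator factor (κ + 1/12)^2: pole of order 2 at -1/12, modulus 1/12.
Denominator factor (κ - 3/4)^3: pole of order 3 at 3/4, modulus 3/4.
The radius of convergence is the smallest modulus among the singular points: 1/12.
At the order-2 pole -1/12 set g(κ) = (κ - (-1/12))^2*f(κ) = (8/13 - 11*κ/19)/(κ - 3/4)**3.
Order-2 pole: residue = g'(a); g'(-1/12) = -482868/154375, so the residue is -482868/154375.
At the order-3 pole 3/4 set g(κ) = (κ - (3/4))^3*f(κ) = (8/13 - 11*κ/19)/(κ + 1/12)**2.
Order-3 pole: residue = g''(a)/2; g''(3/4) = 965736/154375, so the residue is 482868/154375.
List the singular points by increasing real part (a conjugate pair: the negative imaginary part first).


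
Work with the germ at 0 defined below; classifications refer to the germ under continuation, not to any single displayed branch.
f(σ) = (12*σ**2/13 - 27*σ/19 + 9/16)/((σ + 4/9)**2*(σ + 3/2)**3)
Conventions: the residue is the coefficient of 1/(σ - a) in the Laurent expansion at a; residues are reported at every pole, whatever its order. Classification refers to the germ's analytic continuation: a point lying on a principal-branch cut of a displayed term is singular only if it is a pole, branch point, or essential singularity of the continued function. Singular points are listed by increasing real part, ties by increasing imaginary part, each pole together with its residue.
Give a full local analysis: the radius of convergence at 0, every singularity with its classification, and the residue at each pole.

Radius of convergence at 0: 4/9.
At -3/2: a pole of order 3; residue 168418197/32189287.
At -4/9: a pole of order 2; residue -168418197/32189287.

Denominator factor (σ + 3/2)^3: pole of order 3 at -3/2, modulus 3/2.
Denominator factor (σ + 4/9)^2: pole of order 2 at -4/9, modulus 4/9.
The radius of convergence is the smallest modulus among the singular points: 4/9.
At the order-3 pole -3/2 set g(σ) = (σ - (-3/2))^3*f(σ) = (12*σ**2/13 - 27*σ/19 + 9/16)/(σ + 4/9)**2.
Order-3 pole: residue = g''(a)/2; g''(-3/2) = 336836394/32189287, so the residue is 168418197/32189287.
At the order-2 pole -4/9 set g(σ) = (σ - (-4/9))^2*f(σ) = (12*σ**2/13 - 27*σ/19 + 9/16)/(σ + 3/2)**3.
Order-2 pole: residue = g'(a); g'(-4/9) = -168418197/32189287, so the residue is -168418197/32189287.
List the singular points by increasing real part (a conjugate pair: the negative imaginary part first).


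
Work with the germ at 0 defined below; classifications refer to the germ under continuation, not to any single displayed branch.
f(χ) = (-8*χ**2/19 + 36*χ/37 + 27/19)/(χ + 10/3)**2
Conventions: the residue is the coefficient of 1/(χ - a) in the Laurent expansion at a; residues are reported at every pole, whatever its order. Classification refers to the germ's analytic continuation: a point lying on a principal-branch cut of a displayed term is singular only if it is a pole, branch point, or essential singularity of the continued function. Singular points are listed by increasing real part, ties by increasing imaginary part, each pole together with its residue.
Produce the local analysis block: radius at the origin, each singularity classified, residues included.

Denominator factor (χ + 10/3)^2: pole of order 2 at -10/3, modulus 10/3.
The radius of convergence is the smallest modulus among the singular points: 10/3.
At the order-2 pole -10/3 set g(χ) = (χ - (-10/3))^2*f(χ) = -8*χ**2/19 + 36*χ/37 + 27/19.
Order-2 pole: residue = g'(a); g'(-10/3) = 7972/2109, so the residue is 7972/2109.

Radius of convergence at 0: 10/3.
At -10/3: a pole of order 2; residue 7972/2109.


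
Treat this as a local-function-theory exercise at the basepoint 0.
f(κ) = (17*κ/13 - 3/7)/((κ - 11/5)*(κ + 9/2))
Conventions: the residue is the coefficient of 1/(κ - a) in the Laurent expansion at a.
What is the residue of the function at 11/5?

At the order-1 pole 11/5 set g(κ) = (κ - (11/5))*f(κ) = (17*κ/13 - 3/7)/(κ + 9/2).
Simple pole: residue = g(a) at a = 11/5, which is 2228/6097.

The residue is 2228/6097.


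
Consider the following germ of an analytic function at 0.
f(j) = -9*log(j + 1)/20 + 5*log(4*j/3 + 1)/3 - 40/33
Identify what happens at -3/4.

The point is a logarithmic branch point.

The term (5/3)*log(1 - j/(-3/4)) has argument 1 - -3/4/(-3/4) = 0 at -3/4: a logarithmic (infinitely-sheeted) branch point; the remaining terms are analytic or single-valued there.


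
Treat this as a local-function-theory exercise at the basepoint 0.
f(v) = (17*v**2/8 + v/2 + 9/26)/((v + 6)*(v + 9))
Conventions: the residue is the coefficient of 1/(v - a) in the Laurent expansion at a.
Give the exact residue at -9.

At the order-1 pole -9 set g(v) = (v - (-9))*f(v) = (17*v**2/8 + v/2 + 9/26)/(v + 6).
Simple pole: residue = g(a) at a = -9, which is -5823/104.

The residue is -5823/104.


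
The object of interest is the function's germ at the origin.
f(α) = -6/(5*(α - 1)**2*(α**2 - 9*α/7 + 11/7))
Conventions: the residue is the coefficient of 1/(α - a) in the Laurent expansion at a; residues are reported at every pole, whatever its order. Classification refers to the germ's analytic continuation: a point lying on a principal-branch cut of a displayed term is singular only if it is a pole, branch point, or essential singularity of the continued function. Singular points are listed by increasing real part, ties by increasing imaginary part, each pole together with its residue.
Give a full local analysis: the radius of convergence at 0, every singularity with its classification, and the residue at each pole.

Radius of convergence at 0: 1.
At (9/14) - ((1/14)*sqrt(227))*i: a pole of order 1; residue (-7/27) + ((707/30645)*sqrt(227))*i.
At (9/14) + ((1/14)*sqrt(227))*i: a pole of order 1; residue (-7/27) - ((707/30645)*sqrt(227))*i.
At 1: a pole of order 2; residue 14/27.

Denominator factor (α - 1)^2: pole of order 2 at 1, modulus 1.
Denominator factor (α**2 - 9*α/7 + 11/7): discriminant -227/49, complex-conjugate roots (9/14) + ((1/14)*sqrt(227))*i and (9/14) - ((1/14)*sqrt(227))*i; poles of order 1, moduli (1/7)*sqrt(77) and (1/7)*sqrt(77).
The radius of convergence is the smallest modulus among the singular points: 1.
The factor α**2 - 9*α/7 + 11/7 splits as (α - a)(α - a') with a = (9/14) - ((1/14)*sqrt(227))*i, a' = (9/14) + ((1/14)*sqrt(227))*i. At the order-1 pole a set g(α) = (α - a)*f(α) = [-6/(5*(α - 1)**2)] / (α - a').
Simple pole: residue = g(a) at a = (9/14) - ((1/14)*sqrt(227))*i, which is (-7/27) + ((707/30645)*sqrt(227))*i.
The factor α**2 - 9*α/7 + 11/7 splits as (α - a)(α - a') with a = (9/14) + ((1/14)*sqrt(227))*i, a' = (9/14) - ((1/14)*sqrt(227))*i. At the order-1 pole a set g(α) = (α - a)*f(α) = [-6/(5*(α - 1)**2)] / (α - a').
Simple pole: residue = g(a) at a = (9/14) + ((1/14)*sqrt(227))*i, which is (-7/27) - ((707/30645)*sqrt(227))*i.
At the order-2 pole 1 set g(α) = (α - (1))^2*f(α) = -6/(5*(α**2 - 9*α/7 + 11/7)).
Order-2 pole: residue = g'(a); g'(1) = 14/27, so the residue is 14/27.
List the singular points by increasing real part (a conjugate pair: the negative imaginary part first).


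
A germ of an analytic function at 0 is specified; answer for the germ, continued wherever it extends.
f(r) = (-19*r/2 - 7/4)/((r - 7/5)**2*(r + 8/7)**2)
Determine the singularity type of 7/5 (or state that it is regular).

The denominator factor r - 7/5 vanishes at 7/5 and appears to the power 2; the numerator there equals -301/20, nonzero, and no other factor vanishes.
Hence a pole whose order is the multiplicity, 2.

The point is a pole of order 2.


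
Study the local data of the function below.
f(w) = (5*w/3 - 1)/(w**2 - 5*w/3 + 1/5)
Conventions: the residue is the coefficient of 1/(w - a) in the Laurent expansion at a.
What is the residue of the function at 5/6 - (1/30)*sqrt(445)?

The factor w**2 - 5*w/3 + 1/5 splits as (w - a)(w - a') with a = 5/6 - (1/30)*sqrt(445), a' = 5/6 + (1/30)*sqrt(445). At the order-1 pole a set g(w) = (w - a)*f(w) = [5*w/3 - 1] / (w - a').
Simple pole: residue = g(a) at a = 5/6 - (1/30)*sqrt(445), which is 5/6 - (7/534)*sqrt(445).

The residue is 5/6 - (7/534)*sqrt(445).


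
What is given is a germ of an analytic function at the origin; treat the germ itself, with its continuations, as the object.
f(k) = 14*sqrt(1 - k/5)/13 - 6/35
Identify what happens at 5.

The term (14/13)*sqrt(1 - k/(5)) has argument 1 - 5/(5) = 0 at 5: a square-root (algebraic, two-sheeted) branch point; the remaining terms are analytic or single-valued there.

The point is an algebraic (square-root) branch point.


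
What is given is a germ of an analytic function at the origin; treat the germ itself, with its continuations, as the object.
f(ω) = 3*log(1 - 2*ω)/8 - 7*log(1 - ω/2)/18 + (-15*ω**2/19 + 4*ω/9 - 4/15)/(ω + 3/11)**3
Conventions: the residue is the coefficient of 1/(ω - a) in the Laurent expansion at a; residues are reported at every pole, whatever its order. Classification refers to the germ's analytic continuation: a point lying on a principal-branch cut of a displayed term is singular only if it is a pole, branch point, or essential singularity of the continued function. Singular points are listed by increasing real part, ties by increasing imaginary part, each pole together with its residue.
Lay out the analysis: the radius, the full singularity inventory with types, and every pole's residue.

Denominator factor (ω + 3/11)^3: pole of order 3 at -3/11, modulus 3/11.
Branch term (3/8)*log(1 - ω/(1/2)): its argument vanishes at ω = 1/2, a logarithmic branch point, modulus 1/2.
Branch term (-7/18)*log(1 - ω/(2)): its argument vanishes at ω = 2, a logarithmic branch point, modulus 2.
The radius of convergence is the smallest modulus among the singular points: 3/11.
The branch terms are analytic at -3/11 and contribute nothing to the residue; only the rational part matters.
At the order-3 pole -3/11 set g(ω) = (ω - (-3/11))^3*(rational part) = -15*ω**2/19 + 4*ω/9 - 4/15.
Order-3 pole: residue = g''(a)/2; g''(-3/11) = -30/19, so the residue is -15/19.
List the singular points by increasing real part (a conjugate pair: the negative imaginary part first).

Radius of convergence at 0: 3/11.
At -3/11: a pole of order 3; residue -15/19.
At 1/2: a logarithmic branch point.
At 2: a logarithmic branch point.


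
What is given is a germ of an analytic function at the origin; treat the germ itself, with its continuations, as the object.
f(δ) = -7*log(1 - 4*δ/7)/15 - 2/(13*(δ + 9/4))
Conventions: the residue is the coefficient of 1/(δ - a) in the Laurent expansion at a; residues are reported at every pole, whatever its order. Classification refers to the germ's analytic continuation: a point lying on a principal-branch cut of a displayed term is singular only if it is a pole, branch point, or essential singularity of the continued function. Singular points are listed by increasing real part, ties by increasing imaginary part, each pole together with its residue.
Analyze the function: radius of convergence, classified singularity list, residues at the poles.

Denominator factor (δ + 9/4): pole of order 1 at -9/4, modulus 9/4.
Branch term (-7/15)*log(1 - δ/(7/4)): its argument vanishes at δ = 7/4, a logarithmic branch point, modulus 7/4.
The radius of convergence is the smallest modulus among the singular points: 7/4.
The branch term is analytic at -9/4 and contributes nothing to the residue; only the rational part matters.
At the order-1 pole -9/4 set g(δ) = (δ - (-9/4))*(rational part) = -2/13.
Simple pole: residue = g(a) at a = -9/4, which is -2/13.
List the singular points by increasing real part (a conjugate pair: the negative imaginary part first).

Radius of convergence at 0: 7/4.
At -9/4: a pole of order 1; residue -2/13.
At 7/4: a logarithmic branch point.


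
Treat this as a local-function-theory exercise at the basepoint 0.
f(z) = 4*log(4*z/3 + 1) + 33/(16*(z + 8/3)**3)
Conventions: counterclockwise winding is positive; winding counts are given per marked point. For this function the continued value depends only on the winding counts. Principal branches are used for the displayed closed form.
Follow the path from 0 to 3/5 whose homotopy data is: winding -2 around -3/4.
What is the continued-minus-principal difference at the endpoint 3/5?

The rational part is single-valued and drops out of the difference; each branch term changes only by its own monodromy.
(4)*log(1 - z/(-3/4)): each positive loop around -3/4 adds 2*pi*i to the log, so winding -2 contributes (4)*(-2)*2*pi*i = -(16)*pi*i.
Summing the contributions at z = 3/5 gives -(16)*pi*i.

Continued minus principal equals -(16)*pi*i.


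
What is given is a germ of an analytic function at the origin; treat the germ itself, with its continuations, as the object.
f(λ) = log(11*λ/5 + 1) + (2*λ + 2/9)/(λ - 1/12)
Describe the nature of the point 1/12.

The denominator factor λ - 1/12 vanishes at 1/12 and appears to the power 1; the numerator there equals 7/18, nonzero, and no other factor vanishes.
The branch terms are analytic at this point.
Hence a pole whose order is the multiplicity, 1.

The point is a pole of order 1.


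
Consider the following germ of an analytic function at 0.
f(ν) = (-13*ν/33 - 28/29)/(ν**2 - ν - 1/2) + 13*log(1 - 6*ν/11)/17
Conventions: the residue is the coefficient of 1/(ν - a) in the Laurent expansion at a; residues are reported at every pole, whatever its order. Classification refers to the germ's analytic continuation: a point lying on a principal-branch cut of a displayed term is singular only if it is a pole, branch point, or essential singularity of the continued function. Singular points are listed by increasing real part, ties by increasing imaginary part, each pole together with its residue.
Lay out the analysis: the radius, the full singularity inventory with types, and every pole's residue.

Radius of convergence at 0: -1/2 + (1/2)*sqrt(3).
At 1/2 - (1/2)*sqrt(3): a pole of order 1; residue -13/66 + (2225/5742)*sqrt(3).
At 1/2 + (1/2)*sqrt(3): a pole of order 1; residue -13/66 - (2225/5742)*sqrt(3).
At 11/6: a logarithmic branch point.

Denominator factor (ν**2 - ν - 1/2): discriminant 3, real irrational roots 1/2 + (1/2)*sqrt(3) and 1/2 - (1/2)*sqrt(3); poles of order 1, moduli 1/2 + (1/2)*sqrt(3) and -1/2 + (1/2)*sqrt(3).
Branch term (13/17)*log(1 - ν/(11/6)): its argument vanishes at ν = 11/6, a logarithmic branch point, modulus 11/6.
The radius of convergence is the smallest modulus among the singular points: -1/2 + (1/2)*sqrt(3).
The branch term is analytic at 1/2 - (1/2)*sqrt(3) and contributes nothing to the residue; only the rational part matters.
The factor ν**2 - ν - 1/2 splits as (ν - a)(ν - a') with a = 1/2 - (1/2)*sqrt(3), a' = 1/2 + (1/2)*sqrt(3). At the order-1 pole a set g(ν) = (ν - a)*(rational part) = [-13*ν/33 - 28/29] / (ν - a').
Simple pole: residue = g(a) at a = 1/2 - (1/2)*sqrt(3), which is -13/66 + (2225/5742)*sqrt(3).
The branch term is analytic at 1/2 + (1/2)*sqrt(3) and contributes nothing to the residue; only the rational part matters.
The factor ν**2 - ν - 1/2 splits as (ν - a)(ν - a') with a = 1/2 + (1/2)*sqrt(3), a' = 1/2 - (1/2)*sqrt(3). At the order-1 pole a set g(ν) = (ν - a)*(rational part) = [-13*ν/33 - 28/29] / (ν - a').
Simple pole: residue = g(a) at a = 1/2 + (1/2)*sqrt(3), which is -13/66 - (2225/5742)*sqrt(3).
List the singular points by increasing real part (a conjugate pair: the negative imaginary part first).


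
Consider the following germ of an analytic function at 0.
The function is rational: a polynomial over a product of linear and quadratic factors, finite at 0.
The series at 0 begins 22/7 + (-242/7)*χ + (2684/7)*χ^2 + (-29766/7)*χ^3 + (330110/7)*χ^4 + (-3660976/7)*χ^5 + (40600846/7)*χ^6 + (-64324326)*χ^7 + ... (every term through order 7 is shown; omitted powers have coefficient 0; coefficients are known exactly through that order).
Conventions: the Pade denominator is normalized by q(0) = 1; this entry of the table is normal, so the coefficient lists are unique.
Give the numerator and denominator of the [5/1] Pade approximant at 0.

Taylor coefficients needed (read off): a_0 = 22/7, a_1 = -242/7, a_2 = 2684/7, a_3 = -29766/7, a_4 = 330110/7, a_5 = -3660976/7, a_6 = 40600846/7.
Write the denominator as Q(χ) = 1 + q1*χ. Requiring Q*f - P = O(χ^7) with deg P <= 5 kills the coefficients of χ^6..χ^6 in Q*f:
  χ^6: a_6 + q1*a_5 = 0, i.e. 40600846/7 + (-3660976/7)*q1 = 0.
Solving this linear system: q1 = 1845493/166408.
The numerator is Q*f truncated at degree 5: P0 = a_0 = 22/7; P1 = a_1 + q1*a_0 = 15005/52948; P2 = a_2 + q1*a_1 = 1353/52948; P3 = a_3 + q1*a_2 = 1/434; P4 = a_4 + q1*a_3 = 11/52948; P5 = a_5 + q1*a_4 = 1/52948.

The Pade approximant has numerator coefficients [22/7, 15005/52948, 1353/52948, 1/434, 11/52948, 1/52948]; denominator coefficients [1, 1845493/166408].


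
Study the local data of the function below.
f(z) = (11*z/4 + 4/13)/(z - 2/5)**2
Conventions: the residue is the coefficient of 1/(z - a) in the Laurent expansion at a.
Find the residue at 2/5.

At the order-2 pole 2/5 set g(z) = (z - (2/5))^2*f(z) = 11*z/4 + 4/13.
Order-2 pole: residue = g'(a); g'(2/5) = 11/4, so the residue is 11/4.

The residue is 11/4.


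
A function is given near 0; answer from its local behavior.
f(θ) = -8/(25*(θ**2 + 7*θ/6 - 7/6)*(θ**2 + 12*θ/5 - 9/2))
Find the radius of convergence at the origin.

Denominator factor (θ**2 + 7*θ/6 - 7/6): discriminant 217/36, real irrational roots -7/12 + (1/12)*sqrt(217) and -7/12 - (1/12)*sqrt(217); poles of order 1, moduli -7/12 + (1/12)*sqrt(217) and 7/12 + (1/12)*sqrt(217).
Denominator factor (θ**2 + 12*θ/5 - 9/2): discriminant 594/25, real irrational roots -6/5 + (3/10)*sqrt(66) and -6/5 - (3/10)*sqrt(66); poles of order 1, moduli -6/5 + (3/10)*sqrt(66) and 6/5 + (3/10)*sqrt(66).
The radius of convergence is the smallest modulus among the singular points: -7/12 + (1/12)*sqrt(217).

The radius of convergence is -7/12 + (1/12)*sqrt(217).


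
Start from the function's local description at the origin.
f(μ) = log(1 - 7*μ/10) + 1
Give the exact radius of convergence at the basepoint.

Branch term (1)*log(1 - μ/(10/7)): its argument vanishes at μ = 10/7, a logarithmic branch point, modulus 10/7.
The radius of convergence is the smallest modulus among the singular points: 10/7.

The radius of convergence is 10/7.


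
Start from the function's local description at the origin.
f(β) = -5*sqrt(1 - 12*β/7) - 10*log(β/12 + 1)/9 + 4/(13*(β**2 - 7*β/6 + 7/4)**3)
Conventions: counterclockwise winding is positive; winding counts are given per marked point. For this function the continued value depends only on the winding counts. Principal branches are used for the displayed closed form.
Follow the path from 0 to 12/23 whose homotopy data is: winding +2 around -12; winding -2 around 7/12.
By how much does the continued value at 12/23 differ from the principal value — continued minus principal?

The rational part is single-valued and drops out of the difference; each branch term changes only by its own monodromy.
(-10/9)*log(1 - β/(-12)): each positive loop around -12 adds 2*pi*i to the log, so winding +2 contributes (-10/9)*(2)*2*pi*i = -(40/9)*pi*i.
(-5)*sqrt(1 - β/(7/12)): winding -2 is even, the square root returns to the same sheet, contribution 0.
Summing the contributions at β = 12/23 gives -(40/9)*pi*i.

Continued minus principal equals -(40/9)*pi*i.


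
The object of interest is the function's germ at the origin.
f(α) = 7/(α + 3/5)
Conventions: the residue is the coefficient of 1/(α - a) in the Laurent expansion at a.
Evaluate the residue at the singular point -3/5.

The residue is 7.

At the order-1 pole -3/5 set g(α) = (α - (-3/5))*f(α) = 7.
Simple pole: residue = g(a) at a = -3/5, which is 7.


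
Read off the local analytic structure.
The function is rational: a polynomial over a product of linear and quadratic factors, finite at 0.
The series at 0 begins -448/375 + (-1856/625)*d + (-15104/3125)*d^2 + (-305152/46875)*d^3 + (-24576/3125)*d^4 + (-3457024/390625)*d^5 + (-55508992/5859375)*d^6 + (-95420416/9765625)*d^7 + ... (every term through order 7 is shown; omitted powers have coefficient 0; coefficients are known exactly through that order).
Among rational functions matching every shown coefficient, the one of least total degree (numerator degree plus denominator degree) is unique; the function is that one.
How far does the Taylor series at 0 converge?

No rational of total degree below 4 reproduces all 8 coefficients; solving the [1/3] Pade equations on them gives f(d) = (d/5 + 7/3)/(d - 5/4)**3, whose expansion matches every shown term.
Denominator factor (d - 5/4)^3: pole of order 3 at 5/4, modulus 5/4.
The radius of convergence is the smallest modulus among the singular points: 5/4.

The radius of convergence is 5/4.


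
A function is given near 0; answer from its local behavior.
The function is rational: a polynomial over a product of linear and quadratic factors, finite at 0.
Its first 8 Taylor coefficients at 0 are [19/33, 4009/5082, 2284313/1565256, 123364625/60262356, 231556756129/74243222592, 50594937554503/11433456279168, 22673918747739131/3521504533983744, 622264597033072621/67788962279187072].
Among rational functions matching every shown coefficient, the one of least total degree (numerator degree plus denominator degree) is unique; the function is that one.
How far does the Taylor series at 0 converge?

No rational of total degree below 3 reproduces all 8 coefficients; solving the [0/3] Pade equations on them gives f(λ) = 19/(27*(λ - 11/8)*(λ**2 + 4*λ/7 - 8/9)), whose expansion matches every shown term.
Denominator factor (λ**2 + 4*λ/7 - 8/9): discriminant 1712/441, real irrational roots -2/7 + (2/21)*sqrt(107) and -2/7 - (2/21)*sqrt(107); poles of order 1, moduli -2/7 + (2/21)*sqrt(107) and 2/7 + (2/21)*sqrt(107).
Denominator factor (λ - 11/8): pole of order 1 at 11/8, modulus 11/8.
The radius of convergence is the smallest modulus among the singular points: -2/7 + (2/21)*sqrt(107).

The radius of convergence is -2/7 + (2/21)*sqrt(107).


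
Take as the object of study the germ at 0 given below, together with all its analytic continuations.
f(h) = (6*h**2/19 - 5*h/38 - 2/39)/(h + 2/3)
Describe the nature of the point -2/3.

The point is a pole of order 1.

The denominator factor h + 2/3 vanishes at -2/3 and appears to the power 1; the numerator there equals 131/741, nonzero, and no other factor vanishes.
Hence a pole whose order is the multiplicity, 1.


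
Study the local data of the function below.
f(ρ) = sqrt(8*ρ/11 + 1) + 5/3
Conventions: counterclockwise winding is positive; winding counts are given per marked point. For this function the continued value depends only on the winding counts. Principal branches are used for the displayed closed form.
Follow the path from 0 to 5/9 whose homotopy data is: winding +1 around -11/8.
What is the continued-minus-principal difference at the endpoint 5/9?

The rational part is single-valued and drops out of the difference; each branch term changes only by its own monodromy.
(1)*sqrt(1 - ρ/(-11/8)): winding +1 is odd, the square root flips sign, contributing -2*(1)*sqrt(1 - (5/9)/(-11/8)) = -2*(1)*sqrt(139/99) = -(2/33)*sqrt(1529).
Summing the contributions at ρ = 5/9 gives -(2/33)*sqrt(1529).

Continued minus principal equals -(2/33)*sqrt(1529).


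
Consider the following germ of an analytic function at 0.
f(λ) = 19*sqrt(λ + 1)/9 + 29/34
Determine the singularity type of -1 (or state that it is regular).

The point is an algebraic (square-root) branch point.

The term (19/9)*sqrt(1 - λ/(-1)) has argument 1 - -1/(-1) = 0 at -1: a square-root (algebraic, two-sheeted) branch point; the remaining terms are analytic or single-valued there.


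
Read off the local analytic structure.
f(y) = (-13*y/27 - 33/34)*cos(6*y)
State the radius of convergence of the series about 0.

The factor cos(6*y) is entire and contributes no finite singular point.
The polynomial part has no poles.
No finite singular points: the Taylor series at 0 converges everywhere.

The radius of convergence is infinite.


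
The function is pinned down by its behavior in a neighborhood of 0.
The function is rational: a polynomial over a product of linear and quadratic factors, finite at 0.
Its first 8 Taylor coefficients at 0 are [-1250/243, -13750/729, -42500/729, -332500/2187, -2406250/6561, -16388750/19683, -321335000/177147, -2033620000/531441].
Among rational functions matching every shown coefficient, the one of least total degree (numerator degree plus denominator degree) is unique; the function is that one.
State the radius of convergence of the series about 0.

The radius of convergence is 3/5.

No rational of total degree below 5 reproduces all 8 coefficients; solving the [0/5] Pade equations on them gives f(d) = 5/(2*(d - 3/5)**3*(d + 3/2)**2), whose expansion matches every shown term.
Denominator factor (d + 3/2)^2: pole of order 2 at -3/2, modulus 3/2.
Denominator factor (d - 3/5)^3: pole of order 3 at 3/5, modulus 3/5.
The radius of convergence is the smallest modulus among the singular points: 3/5.


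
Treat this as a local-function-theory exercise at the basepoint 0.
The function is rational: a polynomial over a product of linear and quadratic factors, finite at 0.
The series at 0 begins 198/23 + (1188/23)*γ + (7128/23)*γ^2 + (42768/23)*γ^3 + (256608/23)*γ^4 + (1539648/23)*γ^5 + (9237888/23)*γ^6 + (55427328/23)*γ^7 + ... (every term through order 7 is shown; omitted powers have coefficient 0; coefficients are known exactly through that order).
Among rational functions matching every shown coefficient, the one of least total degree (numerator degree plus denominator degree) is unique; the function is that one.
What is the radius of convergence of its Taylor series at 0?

No rational of total degree below 1 reproduces all 8 coefficients; solving the [0/1] Pade equations on them gives f(γ) = -33/(23*(γ - 1/6)), whose expansion matches every shown term.
Denominator factor (γ - 1/6): pole of order 1 at 1/6, modulus 1/6.
The radius of convergence is the smallest modulus among the singular points: 1/6.

The radius of convergence is 1/6.


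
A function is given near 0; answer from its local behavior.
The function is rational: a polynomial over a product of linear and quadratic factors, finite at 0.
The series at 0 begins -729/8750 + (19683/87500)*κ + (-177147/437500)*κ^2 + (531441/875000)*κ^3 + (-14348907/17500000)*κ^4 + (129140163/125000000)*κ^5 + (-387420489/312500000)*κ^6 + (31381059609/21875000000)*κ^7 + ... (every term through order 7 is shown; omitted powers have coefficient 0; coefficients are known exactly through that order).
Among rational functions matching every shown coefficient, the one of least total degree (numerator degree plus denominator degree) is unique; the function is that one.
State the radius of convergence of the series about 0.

No rational of total degree below 3 reproduces all 8 coefficients; solving the [0/3] Pade equations on them gives f(κ) = -4/(35*(κ + 10/9)**3), whose expansion matches every shown term.
Denominator factor (κ + 10/9)^3: pole of order 3 at -10/9, modulus 10/9.
The radius of convergence is the smallest modulus among the singular points: 10/9.

The radius of convergence is 10/9.


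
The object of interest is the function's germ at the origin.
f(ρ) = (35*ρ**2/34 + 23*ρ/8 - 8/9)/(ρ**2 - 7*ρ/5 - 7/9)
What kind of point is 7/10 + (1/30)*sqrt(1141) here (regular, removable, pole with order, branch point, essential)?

The denominator factor ρ**2 - 7*ρ/5 - 7/9 vanishes at 7/10 + (1/30)*sqrt(1141) and appears to the power 1; the numerator there equals 3989/1360 + (587/4080)*sqrt(1141), nonzero, and no other factor vanishes.
Hence a pole whose order is the multiplicity, 1.

The point is a pole of order 1.


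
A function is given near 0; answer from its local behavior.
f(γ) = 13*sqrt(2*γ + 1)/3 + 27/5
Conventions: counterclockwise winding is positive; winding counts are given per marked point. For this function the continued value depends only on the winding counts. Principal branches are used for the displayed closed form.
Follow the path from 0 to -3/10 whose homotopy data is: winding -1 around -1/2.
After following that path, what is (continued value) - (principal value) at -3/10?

Continued minus principal equals -(26/15)*sqrt(10).

The rational part is single-valued and drops out of the difference; each branch term changes only by its own monodromy.
(13/3)*sqrt(1 - γ/(-1/2)): winding -1 is odd, the square root flips sign, contributing -2*(13/3)*sqrt(1 - (-3/10)/(-1/2)) = -2*(13/3)*sqrt(2/5) = -(26/15)*sqrt(10).
Summing the contributions at γ = -3/10 gives -(26/15)*sqrt(10).


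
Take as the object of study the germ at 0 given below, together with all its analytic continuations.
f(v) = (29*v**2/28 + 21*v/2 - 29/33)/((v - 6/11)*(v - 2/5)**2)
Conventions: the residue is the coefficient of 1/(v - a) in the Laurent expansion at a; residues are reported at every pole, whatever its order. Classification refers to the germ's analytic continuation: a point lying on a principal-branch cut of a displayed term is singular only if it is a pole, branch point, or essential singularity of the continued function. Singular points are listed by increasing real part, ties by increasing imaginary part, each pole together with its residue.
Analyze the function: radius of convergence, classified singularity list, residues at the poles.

Denominator factor (v - 6/11): pole of order 1 at 6/11, modulus 6/11.
Denominator factor (v - 2/5)^2: pole of order 2 at 2/5, modulus 2/5.
The radius of convergence is the smallest modulus among the singular points: 2/5.
At the order-2 pole 2/5 set g(v) = (v - (2/5))^2*f(v) = (29*v**2/28 + 21*v/2 - 29/33)/(v - 6/11).
Order-2 pole: residue = g'(a); g'(2/5) = -326183/1344, so the residue is -326183/1344.
At the order-1 pole 6/11 set g(v) = (v - (6/11))*f(v) = (29*v**2/28 + 21*v/2 - 29/33)/(v - 2/5)**2.
Simple pole: residue = g(a) at a = 6/11, which is 327575/1344.
List the singular points by increasing real part (a conjugate pair: the negative imaginary part first).

Radius of convergence at 0: 2/5.
At 2/5: a pole of order 2; residue -326183/1344.
At 6/11: a pole of order 1; residue 327575/1344.
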